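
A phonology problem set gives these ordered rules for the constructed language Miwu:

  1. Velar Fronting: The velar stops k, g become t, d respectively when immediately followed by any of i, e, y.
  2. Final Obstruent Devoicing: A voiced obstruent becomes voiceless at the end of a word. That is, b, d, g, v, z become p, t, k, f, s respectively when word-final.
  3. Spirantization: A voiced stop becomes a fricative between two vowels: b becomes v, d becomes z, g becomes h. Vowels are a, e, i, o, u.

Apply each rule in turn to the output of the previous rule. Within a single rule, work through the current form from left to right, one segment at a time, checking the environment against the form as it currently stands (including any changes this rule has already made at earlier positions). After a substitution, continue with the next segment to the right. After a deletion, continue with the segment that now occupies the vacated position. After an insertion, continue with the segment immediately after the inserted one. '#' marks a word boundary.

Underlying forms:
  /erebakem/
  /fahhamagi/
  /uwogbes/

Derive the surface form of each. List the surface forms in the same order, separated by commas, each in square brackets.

[erevatem], [fahhamazi], [uwogbes]

/erebakem/:
  1 Velar Fronting: [erebakem] → [erebatem]
  2 Final Obstruent Devoicing: no change — [erebatem]
  3 Spirantization: [erebatem] → [erevatem]
/fahhamagi/:
  1 Velar Fronting: [fahhamagi] → [fahhamadi]
  2 Final Obstruent Devoicing: no change — [fahhamadi]
  3 Spirantization: [fahhamadi] → [fahhamazi]
/uwogbes/:
  1 Velar Fronting: no change — [uwogbes]
  2 Final Obstruent Devoicing: no change — [uwogbes]
  3 Spirantization: no change — [uwogbes]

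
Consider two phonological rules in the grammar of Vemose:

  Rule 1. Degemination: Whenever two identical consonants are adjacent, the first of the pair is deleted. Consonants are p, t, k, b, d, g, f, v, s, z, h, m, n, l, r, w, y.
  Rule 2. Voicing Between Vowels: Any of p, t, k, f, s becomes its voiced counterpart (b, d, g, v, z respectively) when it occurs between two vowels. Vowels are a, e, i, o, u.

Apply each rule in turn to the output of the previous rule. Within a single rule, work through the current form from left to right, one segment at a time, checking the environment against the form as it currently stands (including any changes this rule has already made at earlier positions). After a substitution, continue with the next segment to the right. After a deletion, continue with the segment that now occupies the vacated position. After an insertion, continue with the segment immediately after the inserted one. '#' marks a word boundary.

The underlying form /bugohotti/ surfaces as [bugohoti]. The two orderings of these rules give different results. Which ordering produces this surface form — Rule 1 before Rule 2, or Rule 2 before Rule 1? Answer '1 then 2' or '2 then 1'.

Order 1 then 2:
  1 Degemination: [bugohotti] → [bugohoti]
  2 Voicing Between Vowels: [bugohoti] → [bugohodi]
  result: [bugohodi]
Order 2 then 1:
  2 Voicing Between Vowels: no change — [bugohotti]
  1 Degemination: [bugohotti] → [bugohoti]
  result: [bugohoti]

2 then 1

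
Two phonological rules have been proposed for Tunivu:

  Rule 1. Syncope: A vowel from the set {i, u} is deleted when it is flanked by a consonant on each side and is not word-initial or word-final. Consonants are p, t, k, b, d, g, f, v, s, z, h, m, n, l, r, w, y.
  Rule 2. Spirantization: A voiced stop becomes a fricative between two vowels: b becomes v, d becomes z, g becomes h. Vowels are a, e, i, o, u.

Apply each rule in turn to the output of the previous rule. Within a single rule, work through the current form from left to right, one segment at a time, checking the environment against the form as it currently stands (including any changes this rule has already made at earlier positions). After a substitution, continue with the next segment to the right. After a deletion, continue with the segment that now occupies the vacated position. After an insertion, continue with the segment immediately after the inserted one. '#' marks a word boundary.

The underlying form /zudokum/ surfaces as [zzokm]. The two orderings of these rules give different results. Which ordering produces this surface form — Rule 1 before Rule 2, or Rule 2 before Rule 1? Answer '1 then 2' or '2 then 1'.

2 then 1

Order 1 then 2:
  1 Syncope: [zudokum] → [zdokm]
  2 Spirantization: no change — [zdokm]
  result: [zdokm]
Order 2 then 1:
  2 Spirantization: [zudokum] → [zuzokum]
  1 Syncope: [zuzokum] → [zzokm]
  result: [zzokm]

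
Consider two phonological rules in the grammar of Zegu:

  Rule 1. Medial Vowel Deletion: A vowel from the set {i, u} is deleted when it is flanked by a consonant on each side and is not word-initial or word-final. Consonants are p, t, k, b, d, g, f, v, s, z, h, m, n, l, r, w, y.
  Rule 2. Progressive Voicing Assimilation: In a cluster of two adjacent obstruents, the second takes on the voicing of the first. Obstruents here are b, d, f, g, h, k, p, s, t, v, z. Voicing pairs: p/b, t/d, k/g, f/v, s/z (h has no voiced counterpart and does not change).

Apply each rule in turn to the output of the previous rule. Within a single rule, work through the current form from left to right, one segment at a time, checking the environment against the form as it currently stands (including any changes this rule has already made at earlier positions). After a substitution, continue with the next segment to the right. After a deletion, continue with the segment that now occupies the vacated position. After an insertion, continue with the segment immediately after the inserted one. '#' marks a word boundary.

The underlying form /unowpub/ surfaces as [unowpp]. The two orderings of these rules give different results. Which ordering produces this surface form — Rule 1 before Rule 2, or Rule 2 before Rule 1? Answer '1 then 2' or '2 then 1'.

1 then 2

Order 1 then 2:
  1 Medial Vowel Deletion: [unowpub] → [unowpb]
  2 Progressive Voicing Assimilation: [unowpb] → [unowpp]
  result: [unowpp]
Order 2 then 1:
  2 Progressive Voicing Assimilation: no change — [unowpub]
  1 Medial Vowel Deletion: [unowpub] → [unowpb]
  result: [unowpb]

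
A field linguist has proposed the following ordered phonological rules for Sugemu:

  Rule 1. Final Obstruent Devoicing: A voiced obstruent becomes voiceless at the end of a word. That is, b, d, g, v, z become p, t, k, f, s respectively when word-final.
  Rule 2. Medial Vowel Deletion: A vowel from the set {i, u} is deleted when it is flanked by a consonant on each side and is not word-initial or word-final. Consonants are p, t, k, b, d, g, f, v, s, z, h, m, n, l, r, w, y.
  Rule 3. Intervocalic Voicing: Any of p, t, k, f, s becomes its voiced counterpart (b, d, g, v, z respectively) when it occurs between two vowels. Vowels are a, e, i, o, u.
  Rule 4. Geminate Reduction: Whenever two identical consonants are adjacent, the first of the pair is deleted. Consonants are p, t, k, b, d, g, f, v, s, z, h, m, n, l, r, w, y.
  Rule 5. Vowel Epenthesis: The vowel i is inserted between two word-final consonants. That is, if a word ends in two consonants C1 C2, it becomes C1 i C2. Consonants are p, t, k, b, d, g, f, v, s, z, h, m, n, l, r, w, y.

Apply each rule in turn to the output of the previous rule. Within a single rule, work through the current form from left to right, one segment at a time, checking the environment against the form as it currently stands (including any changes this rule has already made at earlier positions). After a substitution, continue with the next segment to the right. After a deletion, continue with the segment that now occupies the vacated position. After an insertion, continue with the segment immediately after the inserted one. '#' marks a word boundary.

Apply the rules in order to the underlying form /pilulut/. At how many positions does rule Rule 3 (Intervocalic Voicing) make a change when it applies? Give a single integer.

Rule 1 Final Obstruent Devoicing: no change — [pilulut]
Rule 2 Medial Vowel Deletion: [pilulut] → [pllt]
Rule 3 Intervocalic Voicing: no change — [pllt]
Rule 4 Geminate Reduction: [pllt] → [plt]
Rule 5 Vowel Epenthesis: [plt] → [plit]
Rule Rule 3 changed 0 position(s).

0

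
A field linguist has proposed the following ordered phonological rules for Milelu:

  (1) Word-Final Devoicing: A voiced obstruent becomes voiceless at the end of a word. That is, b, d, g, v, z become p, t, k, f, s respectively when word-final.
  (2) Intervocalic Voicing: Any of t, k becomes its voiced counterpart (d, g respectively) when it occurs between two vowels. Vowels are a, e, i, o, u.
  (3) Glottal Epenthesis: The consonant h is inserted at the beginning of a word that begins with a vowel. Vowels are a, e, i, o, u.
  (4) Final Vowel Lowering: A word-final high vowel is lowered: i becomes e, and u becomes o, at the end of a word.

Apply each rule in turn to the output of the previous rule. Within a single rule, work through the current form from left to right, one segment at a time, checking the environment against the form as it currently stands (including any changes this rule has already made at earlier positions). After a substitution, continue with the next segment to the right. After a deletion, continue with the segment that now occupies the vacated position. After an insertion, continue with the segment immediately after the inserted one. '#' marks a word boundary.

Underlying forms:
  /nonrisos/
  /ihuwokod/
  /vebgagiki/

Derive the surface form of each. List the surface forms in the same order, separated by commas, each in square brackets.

/nonrisos/:
  (1) Word-Final Devoicing: no change — [nonrisos]
  (2) Intervocalic Voicing: no change — [nonrisos]
  (3) Glottal Epenthesis: no change — [nonrisos]
  (4) Final Vowel Lowering: no change — [nonrisos]
/ihuwokod/:
  (1) Word-Final Devoicing: [ihuwokod] → [ihuwokot]
  (2) Intervocalic Voicing: [ihuwokot] → [ihuwogot]
  (3) Glottal Epenthesis: [ihuwogot] → [hihuwogot]
  (4) Final Vowel Lowering: no change — [hihuwogot]
/vebgagiki/:
  (1) Word-Final Devoicing: no change — [vebgagiki]
  (2) Intervocalic Voicing: [vebgagiki] → [vebgagigi]
  (3) Glottal Epenthesis: no change — [vebgagigi]
  (4) Final Vowel Lowering: [vebgagigi] → [vebgagige]

[nonrisos], [hihuwogot], [vebgagige]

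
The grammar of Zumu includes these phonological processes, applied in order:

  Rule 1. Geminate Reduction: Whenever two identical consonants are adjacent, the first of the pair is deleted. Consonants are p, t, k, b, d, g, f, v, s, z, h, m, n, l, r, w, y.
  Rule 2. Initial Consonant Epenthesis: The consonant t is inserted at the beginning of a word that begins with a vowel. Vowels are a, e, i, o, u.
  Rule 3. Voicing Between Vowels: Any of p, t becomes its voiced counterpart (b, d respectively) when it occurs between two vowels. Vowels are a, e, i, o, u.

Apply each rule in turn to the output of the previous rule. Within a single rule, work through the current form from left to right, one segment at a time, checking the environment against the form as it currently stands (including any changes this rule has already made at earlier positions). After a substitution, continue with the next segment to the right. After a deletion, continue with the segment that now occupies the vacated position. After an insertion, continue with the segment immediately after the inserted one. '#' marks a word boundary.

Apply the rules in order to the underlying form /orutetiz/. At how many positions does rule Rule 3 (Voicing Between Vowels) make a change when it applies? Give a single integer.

Rule 1 Geminate Reduction: no change — [orutetiz]
Rule 2 Initial Consonant Epenthesis: [orutetiz] → [torutetiz]
Rule 3 Voicing Between Vowels: [torutetiz] → [torudediz]
Rule Rule 3 changed 2 position(s).

2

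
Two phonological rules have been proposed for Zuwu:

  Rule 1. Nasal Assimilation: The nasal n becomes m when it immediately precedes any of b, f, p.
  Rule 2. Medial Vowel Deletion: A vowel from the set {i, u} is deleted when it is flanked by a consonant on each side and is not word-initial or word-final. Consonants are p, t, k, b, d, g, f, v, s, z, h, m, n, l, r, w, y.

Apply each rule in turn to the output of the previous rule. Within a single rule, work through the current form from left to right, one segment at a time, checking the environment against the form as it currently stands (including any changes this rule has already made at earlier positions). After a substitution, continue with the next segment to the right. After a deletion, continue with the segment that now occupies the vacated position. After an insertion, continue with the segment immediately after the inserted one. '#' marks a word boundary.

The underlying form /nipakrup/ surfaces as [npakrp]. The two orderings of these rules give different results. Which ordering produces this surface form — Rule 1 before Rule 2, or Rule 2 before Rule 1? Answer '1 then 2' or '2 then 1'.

Order 1 then 2:
  1 Nasal Assimilation: no change — [nipakrup]
  2 Medial Vowel Deletion: [nipakrup] → [npakrp]
  result: [npakrp]
Order 2 then 1:
  2 Medial Vowel Deletion: [nipakrup] → [npakrp]
  1 Nasal Assimilation: [npakrp] → [mpakrp]
  result: [mpakrp]

1 then 2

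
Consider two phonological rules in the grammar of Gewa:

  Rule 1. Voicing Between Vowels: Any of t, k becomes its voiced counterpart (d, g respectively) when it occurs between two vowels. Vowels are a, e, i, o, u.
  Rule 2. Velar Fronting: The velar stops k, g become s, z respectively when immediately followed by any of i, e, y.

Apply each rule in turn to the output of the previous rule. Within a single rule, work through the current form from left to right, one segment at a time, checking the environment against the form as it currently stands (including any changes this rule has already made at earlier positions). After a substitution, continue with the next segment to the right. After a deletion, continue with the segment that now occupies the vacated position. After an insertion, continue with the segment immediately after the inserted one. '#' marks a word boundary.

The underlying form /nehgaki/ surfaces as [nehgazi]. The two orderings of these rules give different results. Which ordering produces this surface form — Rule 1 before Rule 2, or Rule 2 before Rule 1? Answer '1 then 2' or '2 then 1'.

Order 1 then 2:
  1 Voicing Between Vowels: [nehgaki] → [nehgagi]
  2 Velar Fronting: [nehgagi] → [nehgazi]
  result: [nehgazi]
Order 2 then 1:
  2 Velar Fronting: [nehgaki] → [nehgasi]
  1 Voicing Between Vowels: no change — [nehgasi]
  result: [nehgasi]

1 then 2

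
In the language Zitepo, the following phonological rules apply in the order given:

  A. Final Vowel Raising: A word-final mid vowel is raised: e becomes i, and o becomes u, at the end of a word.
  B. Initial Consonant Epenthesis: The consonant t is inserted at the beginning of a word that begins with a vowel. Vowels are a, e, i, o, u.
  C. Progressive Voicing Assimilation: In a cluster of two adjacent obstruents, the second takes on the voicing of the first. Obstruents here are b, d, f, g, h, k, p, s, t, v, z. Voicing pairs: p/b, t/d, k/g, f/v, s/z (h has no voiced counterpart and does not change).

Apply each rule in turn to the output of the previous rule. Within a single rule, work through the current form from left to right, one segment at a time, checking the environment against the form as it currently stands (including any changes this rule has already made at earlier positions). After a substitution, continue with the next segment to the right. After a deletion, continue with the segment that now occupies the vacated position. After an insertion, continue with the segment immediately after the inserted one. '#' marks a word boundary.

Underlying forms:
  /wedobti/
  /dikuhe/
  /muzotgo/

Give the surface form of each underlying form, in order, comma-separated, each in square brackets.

[wedobdi], [dikuhi], [muzotku]

/wedobti/:
  A Final Vowel Raising: no change — [wedobti]
  B Initial Consonant Epenthesis: no change — [wedobti]
  C Progressive Voicing Assimilation: [wedobti] → [wedobdi]
/dikuhe/:
  A Final Vowel Raising: [dikuhe] → [dikuhi]
  B Initial Consonant Epenthesis: no change — [dikuhi]
  C Progressive Voicing Assimilation: no change — [dikuhi]
/muzotgo/:
  A Final Vowel Raising: [muzotgo] → [muzotgu]
  B Initial Consonant Epenthesis: no change — [muzotgu]
  C Progressive Voicing Assimilation: [muzotgu] → [muzotku]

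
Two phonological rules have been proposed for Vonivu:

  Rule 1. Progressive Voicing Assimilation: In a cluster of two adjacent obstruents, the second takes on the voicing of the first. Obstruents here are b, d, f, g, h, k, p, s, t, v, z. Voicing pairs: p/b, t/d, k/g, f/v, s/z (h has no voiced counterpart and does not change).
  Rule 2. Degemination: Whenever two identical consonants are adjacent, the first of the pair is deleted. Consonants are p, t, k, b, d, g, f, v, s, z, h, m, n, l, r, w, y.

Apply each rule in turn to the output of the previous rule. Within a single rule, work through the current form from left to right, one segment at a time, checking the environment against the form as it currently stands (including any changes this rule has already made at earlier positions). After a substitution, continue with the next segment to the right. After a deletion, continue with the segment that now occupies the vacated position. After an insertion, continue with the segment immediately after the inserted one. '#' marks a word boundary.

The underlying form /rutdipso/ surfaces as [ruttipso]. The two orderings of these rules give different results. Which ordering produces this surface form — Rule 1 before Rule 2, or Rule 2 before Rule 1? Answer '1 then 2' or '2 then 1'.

2 then 1

Order 1 then 2:
  1 Progressive Voicing Assimilation: [rutdipso] → [ruttipso]
  2 Degemination: [ruttipso] → [rutipso]
  result: [rutipso]
Order 2 then 1:
  2 Degemination: no change — [rutdipso]
  1 Progressive Voicing Assimilation: [rutdipso] → [ruttipso]
  result: [ruttipso]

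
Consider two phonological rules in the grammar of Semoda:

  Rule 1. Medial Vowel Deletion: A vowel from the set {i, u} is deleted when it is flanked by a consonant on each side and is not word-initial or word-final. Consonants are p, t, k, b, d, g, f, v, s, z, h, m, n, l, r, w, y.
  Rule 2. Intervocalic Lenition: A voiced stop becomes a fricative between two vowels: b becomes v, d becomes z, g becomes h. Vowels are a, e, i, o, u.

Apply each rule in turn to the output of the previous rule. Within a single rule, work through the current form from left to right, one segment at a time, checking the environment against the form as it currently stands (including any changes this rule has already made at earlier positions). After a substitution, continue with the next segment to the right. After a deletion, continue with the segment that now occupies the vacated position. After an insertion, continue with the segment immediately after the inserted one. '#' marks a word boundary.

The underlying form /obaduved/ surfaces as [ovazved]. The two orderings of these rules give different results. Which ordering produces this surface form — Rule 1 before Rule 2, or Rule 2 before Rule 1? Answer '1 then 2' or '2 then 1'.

2 then 1

Order 1 then 2:
  1 Medial Vowel Deletion: [obaduved] → [obadved]
  2 Intervocalic Lenition: [obadved] → [ovadved]
  result: [ovadved]
Order 2 then 1:
  2 Intervocalic Lenition: [obaduved] → [ovazuved]
  1 Medial Vowel Deletion: [ovazuved] → [ovazved]
  result: [ovazved]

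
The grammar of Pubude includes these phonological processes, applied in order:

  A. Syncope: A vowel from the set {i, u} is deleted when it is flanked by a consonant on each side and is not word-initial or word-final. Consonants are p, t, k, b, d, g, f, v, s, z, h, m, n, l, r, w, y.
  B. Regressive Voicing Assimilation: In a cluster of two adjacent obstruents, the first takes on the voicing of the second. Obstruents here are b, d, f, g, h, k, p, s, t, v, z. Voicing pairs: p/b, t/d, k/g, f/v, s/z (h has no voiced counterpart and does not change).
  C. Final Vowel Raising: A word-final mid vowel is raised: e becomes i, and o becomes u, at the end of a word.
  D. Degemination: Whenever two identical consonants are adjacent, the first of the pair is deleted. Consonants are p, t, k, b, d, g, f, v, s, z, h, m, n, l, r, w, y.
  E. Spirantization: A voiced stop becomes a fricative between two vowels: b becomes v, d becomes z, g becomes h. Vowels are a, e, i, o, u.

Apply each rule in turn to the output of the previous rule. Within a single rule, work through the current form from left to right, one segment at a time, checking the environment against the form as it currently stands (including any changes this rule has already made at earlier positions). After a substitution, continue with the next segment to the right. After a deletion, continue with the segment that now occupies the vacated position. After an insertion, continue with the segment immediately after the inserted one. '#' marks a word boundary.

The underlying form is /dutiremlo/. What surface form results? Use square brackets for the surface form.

[tremlu]

A Syncope: [dutiremlo] → [dtremlo]
B Regressive Voicing Assimilation: [dtremlo] → [ttremlo]
C Final Vowel Raising: [ttremlo] → [ttremlu]
D Degemination: [ttremlu] → [tremlu]
E Spirantization: no change — [tremlu]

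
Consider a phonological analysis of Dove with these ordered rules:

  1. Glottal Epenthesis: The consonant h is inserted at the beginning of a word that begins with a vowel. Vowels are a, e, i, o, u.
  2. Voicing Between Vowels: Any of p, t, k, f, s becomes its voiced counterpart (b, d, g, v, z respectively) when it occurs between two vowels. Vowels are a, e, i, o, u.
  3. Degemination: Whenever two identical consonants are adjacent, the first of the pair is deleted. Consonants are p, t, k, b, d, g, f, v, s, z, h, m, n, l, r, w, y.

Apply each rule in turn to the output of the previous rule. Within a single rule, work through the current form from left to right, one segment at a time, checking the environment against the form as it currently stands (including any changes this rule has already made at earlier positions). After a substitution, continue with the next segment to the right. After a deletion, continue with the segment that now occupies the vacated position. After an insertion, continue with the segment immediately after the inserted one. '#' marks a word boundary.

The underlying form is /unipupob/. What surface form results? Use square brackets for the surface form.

1 Glottal Epenthesis: [unipupob] → [hunipupob]
2 Voicing Between Vowels: [hunipupob] → [hunibubob]
3 Degemination: no change — [hunibubob]

[hunibubob]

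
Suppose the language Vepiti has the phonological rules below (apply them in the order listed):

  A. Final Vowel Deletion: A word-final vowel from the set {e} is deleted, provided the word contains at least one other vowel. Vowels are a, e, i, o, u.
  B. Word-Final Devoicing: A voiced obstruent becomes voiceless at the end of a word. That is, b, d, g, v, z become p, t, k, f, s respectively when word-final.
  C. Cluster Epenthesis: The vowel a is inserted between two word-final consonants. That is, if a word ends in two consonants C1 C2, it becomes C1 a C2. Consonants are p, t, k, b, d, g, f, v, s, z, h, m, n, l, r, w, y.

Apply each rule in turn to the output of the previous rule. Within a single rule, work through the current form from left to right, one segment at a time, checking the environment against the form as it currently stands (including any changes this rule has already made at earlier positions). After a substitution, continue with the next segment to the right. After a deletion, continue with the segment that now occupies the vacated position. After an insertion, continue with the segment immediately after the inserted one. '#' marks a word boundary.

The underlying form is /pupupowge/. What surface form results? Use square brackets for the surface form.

A Final Vowel Deletion: [pupupowge] → [pupupowg]
B Word-Final Devoicing: [pupupowg] → [pupupowk]
C Cluster Epenthesis: [pupupowk] → [pupupowak]

[pupupowak]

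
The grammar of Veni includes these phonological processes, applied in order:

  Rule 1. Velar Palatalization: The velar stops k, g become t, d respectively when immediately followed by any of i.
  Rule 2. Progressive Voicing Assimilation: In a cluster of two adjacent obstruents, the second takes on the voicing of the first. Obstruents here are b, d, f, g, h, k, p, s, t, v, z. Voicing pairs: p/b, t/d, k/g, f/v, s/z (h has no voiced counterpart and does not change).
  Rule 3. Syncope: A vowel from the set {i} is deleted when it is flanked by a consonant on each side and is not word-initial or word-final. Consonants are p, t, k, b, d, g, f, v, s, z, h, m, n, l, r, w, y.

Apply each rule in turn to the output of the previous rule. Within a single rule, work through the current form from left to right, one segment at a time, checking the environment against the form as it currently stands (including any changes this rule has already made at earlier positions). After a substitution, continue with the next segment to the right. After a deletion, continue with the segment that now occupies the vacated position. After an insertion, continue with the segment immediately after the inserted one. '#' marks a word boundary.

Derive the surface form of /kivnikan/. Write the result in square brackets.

[tvnkan]

Rule 1 Velar Palatalization: [kivnikan] → [tivnikan]
Rule 2 Progressive Voicing Assimilation: no change — [tivnikan]
Rule 3 Syncope: [tivnikan] → [tvnkan]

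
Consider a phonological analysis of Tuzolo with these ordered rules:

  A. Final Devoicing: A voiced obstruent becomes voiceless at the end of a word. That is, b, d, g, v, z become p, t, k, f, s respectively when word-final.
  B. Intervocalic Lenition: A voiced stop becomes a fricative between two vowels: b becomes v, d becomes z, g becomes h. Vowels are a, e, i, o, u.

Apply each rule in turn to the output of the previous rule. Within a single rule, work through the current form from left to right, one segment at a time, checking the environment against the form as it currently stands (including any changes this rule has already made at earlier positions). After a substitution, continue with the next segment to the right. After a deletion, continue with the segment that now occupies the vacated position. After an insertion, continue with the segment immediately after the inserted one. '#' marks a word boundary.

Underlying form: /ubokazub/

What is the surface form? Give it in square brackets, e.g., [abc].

A Final Devoicing: [ubokazub] → [ubokazup]
B Intervocalic Lenition: [ubokazup] → [uvokazup]

[uvokazup]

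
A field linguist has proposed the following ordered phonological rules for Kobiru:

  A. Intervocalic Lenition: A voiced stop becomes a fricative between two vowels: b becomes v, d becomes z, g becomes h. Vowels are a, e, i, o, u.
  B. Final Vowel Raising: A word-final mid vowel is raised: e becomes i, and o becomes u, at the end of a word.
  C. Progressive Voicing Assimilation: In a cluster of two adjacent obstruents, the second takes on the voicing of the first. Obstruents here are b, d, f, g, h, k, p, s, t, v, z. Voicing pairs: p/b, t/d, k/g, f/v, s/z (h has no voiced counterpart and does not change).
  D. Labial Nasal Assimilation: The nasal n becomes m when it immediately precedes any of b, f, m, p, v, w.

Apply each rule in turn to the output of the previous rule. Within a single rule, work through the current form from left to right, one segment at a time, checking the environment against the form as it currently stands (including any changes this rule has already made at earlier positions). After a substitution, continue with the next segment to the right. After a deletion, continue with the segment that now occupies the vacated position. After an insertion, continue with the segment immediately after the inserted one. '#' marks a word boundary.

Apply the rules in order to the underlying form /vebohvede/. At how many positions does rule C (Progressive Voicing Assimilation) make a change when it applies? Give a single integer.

1

A Intervocalic Lenition: [vebohvede] → [vevohveze]
B Final Vowel Raising: [vevohveze] → [vevohvezi]
C Progressive Voicing Assimilation: [vevohvezi] → [vevohfezi]
D Labial Nasal Assimilation: no change — [vevohfezi]
Rule C changed 1 position(s).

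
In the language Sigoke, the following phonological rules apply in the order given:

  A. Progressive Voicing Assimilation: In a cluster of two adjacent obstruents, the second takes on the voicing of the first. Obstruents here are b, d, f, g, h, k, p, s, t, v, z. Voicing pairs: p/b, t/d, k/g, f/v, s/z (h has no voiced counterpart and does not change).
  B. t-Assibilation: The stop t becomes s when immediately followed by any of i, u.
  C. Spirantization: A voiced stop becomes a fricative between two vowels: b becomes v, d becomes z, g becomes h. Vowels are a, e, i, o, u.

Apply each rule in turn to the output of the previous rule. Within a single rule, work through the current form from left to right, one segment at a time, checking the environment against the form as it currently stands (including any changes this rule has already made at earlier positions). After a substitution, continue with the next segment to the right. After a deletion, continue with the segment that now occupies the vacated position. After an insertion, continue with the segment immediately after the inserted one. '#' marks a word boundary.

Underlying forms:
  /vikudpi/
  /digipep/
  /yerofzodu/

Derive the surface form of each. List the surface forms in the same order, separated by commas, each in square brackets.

[vikudbi], [dihipep], [yerofsozu]

/vikudpi/:
  A Progressive Voicing Assimilation: [vikudpi] → [vikudbi]
  B t-Assibilation: no change — [vikudbi]
  C Spirantization: no change — [vikudbi]
/digipep/:
  A Progressive Voicing Assimilation: no change — [digipep]
  B t-Assibilation: no change — [digipep]
  C Spirantization: [digipep] → [dihipep]
/yerofzodu/:
  A Progressive Voicing Assimilation: [yerofzodu] → [yerofsodu]
  B t-Assibilation: no change — [yerofsodu]
  C Spirantization: [yerofsodu] → [yerofsozu]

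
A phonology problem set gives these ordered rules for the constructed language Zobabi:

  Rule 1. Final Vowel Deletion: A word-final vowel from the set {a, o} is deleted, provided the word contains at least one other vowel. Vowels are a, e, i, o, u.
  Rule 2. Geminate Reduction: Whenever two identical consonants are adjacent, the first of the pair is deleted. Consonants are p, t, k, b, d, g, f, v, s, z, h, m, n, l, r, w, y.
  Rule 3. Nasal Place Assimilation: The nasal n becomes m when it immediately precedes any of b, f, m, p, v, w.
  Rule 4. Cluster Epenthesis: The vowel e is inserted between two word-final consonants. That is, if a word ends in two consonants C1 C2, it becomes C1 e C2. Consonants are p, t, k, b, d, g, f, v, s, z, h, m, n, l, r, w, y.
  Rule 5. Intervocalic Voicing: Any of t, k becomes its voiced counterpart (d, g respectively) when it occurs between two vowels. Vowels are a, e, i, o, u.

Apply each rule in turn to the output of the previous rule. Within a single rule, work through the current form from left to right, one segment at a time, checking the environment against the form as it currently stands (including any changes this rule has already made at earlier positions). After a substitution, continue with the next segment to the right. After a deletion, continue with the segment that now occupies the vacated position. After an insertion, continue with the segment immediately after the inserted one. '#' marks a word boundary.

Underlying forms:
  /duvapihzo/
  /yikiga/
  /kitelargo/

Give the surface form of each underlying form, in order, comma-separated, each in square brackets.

/duvapihzo/:
  Rule 1 Final Vowel Deletion: [duvapihzo] → [duvapihz]
  Rule 2 Geminate Reduction: no change — [duvapihz]
  Rule 3 Nasal Place Assimilation: no change — [duvapihz]
  Rule 4 Cluster Epenthesis: [duvapihz] → [duvapihez]
  Rule 5 Intervocalic Voicing: no change — [duvapihez]
/yikiga/:
  Rule 1 Final Vowel Deletion: [yikiga] → [yikig]
  Rule 2 Geminate Reduction: no change — [yikig]
  Rule 3 Nasal Place Assimilation: no change — [yikig]
  Rule 4 Cluster Epenthesis: no change — [yikig]
  Rule 5 Intervocalic Voicing: [yikig] → [yigig]
/kitelargo/:
  Rule 1 Final Vowel Deletion: [kitelargo] → [kitelarg]
  Rule 2 Geminate Reduction: no change — [kitelarg]
  Rule 3 Nasal Place Assimilation: no change — [kitelarg]
  Rule 4 Cluster Epenthesis: [kitelarg] → [kitelareg]
  Rule 5 Intervocalic Voicing: [kitelareg] → [kidelareg]

[duvapihez], [yigig], [kidelareg]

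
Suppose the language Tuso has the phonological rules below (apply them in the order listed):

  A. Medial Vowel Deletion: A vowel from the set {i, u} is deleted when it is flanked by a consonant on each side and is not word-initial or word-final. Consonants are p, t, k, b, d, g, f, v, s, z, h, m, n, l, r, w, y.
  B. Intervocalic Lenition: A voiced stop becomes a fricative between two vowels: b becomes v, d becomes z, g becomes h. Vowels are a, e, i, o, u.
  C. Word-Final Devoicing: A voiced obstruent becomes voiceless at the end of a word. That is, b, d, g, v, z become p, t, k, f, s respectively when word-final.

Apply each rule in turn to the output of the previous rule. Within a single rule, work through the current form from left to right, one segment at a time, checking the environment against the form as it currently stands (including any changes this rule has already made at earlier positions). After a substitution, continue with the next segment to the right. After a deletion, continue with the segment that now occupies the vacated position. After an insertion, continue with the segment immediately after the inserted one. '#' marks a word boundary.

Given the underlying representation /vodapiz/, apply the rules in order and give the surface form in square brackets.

[vozaps]

A Medial Vowel Deletion: [vodapiz] → [vodapz]
B Intervocalic Lenition: [vodapz] → [vozapz]
C Word-Final Devoicing: [vozapz] → [vozaps]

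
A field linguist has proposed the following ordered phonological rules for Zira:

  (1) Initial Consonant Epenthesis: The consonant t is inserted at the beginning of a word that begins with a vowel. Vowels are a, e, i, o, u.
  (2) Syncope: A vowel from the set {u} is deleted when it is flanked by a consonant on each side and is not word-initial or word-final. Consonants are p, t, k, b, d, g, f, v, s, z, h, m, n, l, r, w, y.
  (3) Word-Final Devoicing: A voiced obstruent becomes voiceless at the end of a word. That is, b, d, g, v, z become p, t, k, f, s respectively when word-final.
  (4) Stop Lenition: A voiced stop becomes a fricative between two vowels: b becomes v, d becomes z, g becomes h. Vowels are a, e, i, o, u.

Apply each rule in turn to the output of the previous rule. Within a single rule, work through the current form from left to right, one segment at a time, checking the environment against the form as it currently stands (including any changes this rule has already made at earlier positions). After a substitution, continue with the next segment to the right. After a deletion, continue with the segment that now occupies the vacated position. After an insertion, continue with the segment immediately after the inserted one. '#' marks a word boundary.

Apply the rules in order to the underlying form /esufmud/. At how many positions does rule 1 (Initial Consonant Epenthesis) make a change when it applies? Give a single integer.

1

(1) Initial Consonant Epenthesis: [esufmud] → [tesufmud]
(2) Syncope: [tesufmud] → [tesfmd]
(3) Word-Final Devoicing: [tesfmd] → [tesfmt]
(4) Stop Lenition: no change — [tesfmt]
Rule 1 changed 1 position(s).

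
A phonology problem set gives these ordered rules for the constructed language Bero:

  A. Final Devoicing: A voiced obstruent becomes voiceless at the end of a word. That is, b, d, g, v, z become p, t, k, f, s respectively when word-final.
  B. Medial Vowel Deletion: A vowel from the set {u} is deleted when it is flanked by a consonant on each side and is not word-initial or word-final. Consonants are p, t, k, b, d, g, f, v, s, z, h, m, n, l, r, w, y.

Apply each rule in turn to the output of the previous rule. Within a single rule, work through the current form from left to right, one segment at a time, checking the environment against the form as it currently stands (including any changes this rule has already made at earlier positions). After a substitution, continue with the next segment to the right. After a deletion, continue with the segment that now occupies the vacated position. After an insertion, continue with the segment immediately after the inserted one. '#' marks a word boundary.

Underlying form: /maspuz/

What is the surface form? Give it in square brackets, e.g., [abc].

A Final Devoicing: [maspuz] → [maspus]
B Medial Vowel Deletion: [maspus] → [masps]

[masps]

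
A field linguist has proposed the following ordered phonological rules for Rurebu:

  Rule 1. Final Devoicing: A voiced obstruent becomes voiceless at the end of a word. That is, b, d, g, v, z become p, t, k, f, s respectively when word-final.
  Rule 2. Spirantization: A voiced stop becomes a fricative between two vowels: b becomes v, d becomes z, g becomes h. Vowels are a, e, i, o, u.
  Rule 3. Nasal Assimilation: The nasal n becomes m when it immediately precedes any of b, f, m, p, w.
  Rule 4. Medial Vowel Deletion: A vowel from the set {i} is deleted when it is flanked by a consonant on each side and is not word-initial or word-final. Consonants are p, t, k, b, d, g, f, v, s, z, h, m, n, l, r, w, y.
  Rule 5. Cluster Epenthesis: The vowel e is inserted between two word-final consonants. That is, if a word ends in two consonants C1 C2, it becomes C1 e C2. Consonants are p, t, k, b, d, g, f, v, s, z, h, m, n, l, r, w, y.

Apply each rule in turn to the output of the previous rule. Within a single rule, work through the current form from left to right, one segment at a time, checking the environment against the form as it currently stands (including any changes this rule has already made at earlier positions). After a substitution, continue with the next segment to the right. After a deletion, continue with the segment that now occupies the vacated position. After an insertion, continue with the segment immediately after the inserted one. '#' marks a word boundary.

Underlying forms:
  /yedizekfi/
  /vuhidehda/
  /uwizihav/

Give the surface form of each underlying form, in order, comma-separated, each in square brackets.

[yezzekfi], [vuhzehda], [uwzhaf]

/yedizekfi/:
  Rule 1 Final Devoicing: no change — [yedizekfi]
  Rule 2 Spirantization: [yedizekfi] → [yezizekfi]
  Rule 3 Nasal Assimilation: no change — [yezizekfi]
  Rule 4 Medial Vowel Deletion: [yezizekfi] → [yezzekfi]
  Rule 5 Cluster Epenthesis: no change — [yezzekfi]
/vuhidehda/:
  Rule 1 Final Devoicing: no change — [vuhidehda]
  Rule 2 Spirantization: [vuhidehda] → [vuhizehda]
  Rule 3 Nasal Assimilation: no change — [vuhizehda]
  Rule 4 Medial Vowel Deletion: [vuhizehda] → [vuhzehda]
  Rule 5 Cluster Epenthesis: no change — [vuhzehda]
/uwizihav/:
  Rule 1 Final Devoicing: [uwizihav] → [uwizihaf]
  Rule 2 Spirantization: no change — [uwizihaf]
  Rule 3 Nasal Assimilation: no change — [uwizihaf]
  Rule 4 Medial Vowel Deletion: [uwizihaf] → [uwzhaf]
  Rule 5 Cluster Epenthesis: no change — [uwzhaf]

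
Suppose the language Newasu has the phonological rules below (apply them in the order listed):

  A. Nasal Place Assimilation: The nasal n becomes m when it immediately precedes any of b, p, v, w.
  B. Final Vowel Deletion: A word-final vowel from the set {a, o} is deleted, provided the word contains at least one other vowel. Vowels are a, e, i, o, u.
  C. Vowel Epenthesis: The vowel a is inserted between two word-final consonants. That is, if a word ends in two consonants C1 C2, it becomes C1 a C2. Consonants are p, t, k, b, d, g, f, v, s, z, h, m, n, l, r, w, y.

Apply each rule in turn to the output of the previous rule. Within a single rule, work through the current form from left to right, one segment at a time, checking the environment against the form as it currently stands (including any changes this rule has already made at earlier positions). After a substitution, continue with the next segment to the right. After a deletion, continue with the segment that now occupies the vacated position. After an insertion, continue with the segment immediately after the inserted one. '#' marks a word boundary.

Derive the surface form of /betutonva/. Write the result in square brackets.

[betutomav]

A Nasal Place Assimilation: [betutonva] → [betutomva]
B Final Vowel Deletion: [betutomva] → [betutomv]
C Vowel Epenthesis: [betutomv] → [betutomav]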